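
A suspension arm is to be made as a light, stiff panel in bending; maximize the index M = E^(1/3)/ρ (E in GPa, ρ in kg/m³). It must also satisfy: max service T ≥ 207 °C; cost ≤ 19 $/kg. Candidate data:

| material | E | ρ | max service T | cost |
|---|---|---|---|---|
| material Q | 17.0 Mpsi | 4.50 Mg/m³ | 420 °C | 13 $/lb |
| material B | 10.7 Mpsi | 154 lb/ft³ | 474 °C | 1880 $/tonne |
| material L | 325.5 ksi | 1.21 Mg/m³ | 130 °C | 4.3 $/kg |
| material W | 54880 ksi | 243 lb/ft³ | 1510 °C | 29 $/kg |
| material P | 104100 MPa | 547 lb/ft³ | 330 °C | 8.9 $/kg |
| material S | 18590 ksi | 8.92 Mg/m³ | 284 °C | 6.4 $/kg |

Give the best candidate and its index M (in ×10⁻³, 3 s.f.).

Screen on constraints: max service T ≥ 207 °C; cost ≤ 19 $/kg. Survivors: material B, material P, material S.
Normalizing units and computing the index:
  material B: E = 73.77 GPa, ρ = 2467 kg/m³
  material P: E = 104.1 GPa, ρ = 8762 kg/m³
  material S: E = 128.2 GPa, ρ = 8920 kg/m³
  material B: M = 1.70×10⁻³
  material S: M = 0.565×10⁻³
  material P: M = 0.537×10⁻³
Highest index: material B.

material B, M = 1.70×10⁻³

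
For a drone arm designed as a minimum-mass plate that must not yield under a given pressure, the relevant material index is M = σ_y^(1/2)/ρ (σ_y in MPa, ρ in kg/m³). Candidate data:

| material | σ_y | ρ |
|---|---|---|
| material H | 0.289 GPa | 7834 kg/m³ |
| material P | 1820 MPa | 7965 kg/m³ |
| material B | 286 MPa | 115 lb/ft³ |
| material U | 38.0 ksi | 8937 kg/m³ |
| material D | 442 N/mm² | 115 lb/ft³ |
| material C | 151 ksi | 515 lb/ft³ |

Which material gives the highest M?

material D

Convert each candidate to consistent units, then evaluate M:
  material H: σ_y = 289.0 MPa, ρ = 7834 kg/m³
  material P: σ_y = 1820 MPa, ρ = 7965 kg/m³
  material B: σ_y = 286.0 MPa, ρ = 1842 kg/m³
  material U: σ_y = 262.0 MPa, ρ = 8937 kg/m³
  material D: σ_y = 442.0 MPa, ρ = 1842 kg/m³
  material C: σ_y = 1041 MPa, ρ = 8250 kg/m³
  material D: M = 11.4×10⁻³
  material B: M = 9.18×10⁻³
  material P: M = 5.36×10⁻³
  material C: M = 3.91×10⁻³
  material H: M = 2.17×10⁻³
  material U: M = 1.81×10⁻³
Material D ranks first.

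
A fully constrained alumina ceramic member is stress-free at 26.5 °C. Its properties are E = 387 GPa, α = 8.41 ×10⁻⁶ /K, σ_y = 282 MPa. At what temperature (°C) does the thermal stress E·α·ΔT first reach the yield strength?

E·α·ΔT = 282.0 MPa ⇒ ΔT = 282.0 / (387.0×10³ × 8.41×10⁻⁶) = 86.64 K.
T = 26.5 + 86.64 = 113.1 °C.

113 °C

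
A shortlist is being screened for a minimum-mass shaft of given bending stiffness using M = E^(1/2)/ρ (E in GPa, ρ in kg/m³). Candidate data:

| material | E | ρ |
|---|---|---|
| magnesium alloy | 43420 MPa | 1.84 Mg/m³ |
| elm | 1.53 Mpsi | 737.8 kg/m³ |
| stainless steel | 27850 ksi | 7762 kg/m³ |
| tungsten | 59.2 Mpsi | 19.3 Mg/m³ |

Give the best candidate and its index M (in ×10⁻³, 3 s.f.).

After converting to SI:
  magnesium alloy: E = 43.42 GPa, ρ = 1840 kg/m³
  elm: E = 10.55 GPa, ρ = 737.8 kg/m³
  stainless steel: E = 192.0 GPa, ρ = 7762 kg/m³
  tungsten: E = 408.2 GPa, ρ = 19300 kg/m³
  elm: M = 4.40×10⁻³
  magnesium alloy: M = 3.58×10⁻³
  stainless steel: M = 1.79×10⁻³
  tungsten: M = 1.05×10⁻³
Elm has the largest M.

elm, M = 4.40×10⁻³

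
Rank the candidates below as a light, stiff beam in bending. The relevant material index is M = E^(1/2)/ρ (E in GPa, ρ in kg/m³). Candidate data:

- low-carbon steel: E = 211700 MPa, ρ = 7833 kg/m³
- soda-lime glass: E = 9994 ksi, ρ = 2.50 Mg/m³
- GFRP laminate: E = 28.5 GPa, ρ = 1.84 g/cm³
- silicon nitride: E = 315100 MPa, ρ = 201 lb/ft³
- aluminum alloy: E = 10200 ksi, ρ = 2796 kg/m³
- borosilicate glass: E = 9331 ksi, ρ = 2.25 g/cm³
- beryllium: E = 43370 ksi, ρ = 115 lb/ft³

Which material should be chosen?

Putting every candidate on a common basis:
  low-carbon steel: E = 211.7 GPa, ρ = 7833 kg/m³
  soda-lime glass: E = 68.91 GPa, ρ = 2500 kg/m³
  GFRP laminate: E = 28.50 GPa, ρ = 1840 kg/m³
  silicon nitride: E = 315.1 GPa, ρ = 3220 kg/m³
  aluminum alloy: E = 70.33 GPa, ρ = 2796 kg/m³
  borosilicate glass: E = 64.33 GPa, ρ = 2250 kg/m³
  beryllium: E = 299.0 GPa, ρ = 1842 kg/m³
  beryllium: M = 9.39×10⁻³
  silicon nitride: M = 5.51×10⁻³
  borosilicate glass: M = 3.56×10⁻³
  soda-lime glass: M = 3.32×10⁻³
  aluminum alloy: M = 3.00×10⁻³
  GFRP laminate: M = 2.90×10⁻³
  low-carbon steel: M = 1.86×10⁻³
The maximum is for beryllium.

beryllium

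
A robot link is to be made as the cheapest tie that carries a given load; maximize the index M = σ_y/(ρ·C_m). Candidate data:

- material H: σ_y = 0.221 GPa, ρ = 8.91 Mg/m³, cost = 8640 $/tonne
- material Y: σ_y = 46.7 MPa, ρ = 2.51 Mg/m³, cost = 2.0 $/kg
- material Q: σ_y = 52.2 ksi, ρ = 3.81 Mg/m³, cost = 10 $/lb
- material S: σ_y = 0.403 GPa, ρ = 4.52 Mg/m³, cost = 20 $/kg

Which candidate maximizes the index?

After converting to SI:
  material H: σ_y = 221.0 MPa, ρ = 8910 kg/m³, cost = 8.640 $/kg
  material Y: σ_y = 46.70 MPa, ρ = 2510 kg/m³, cost = 2.000 $/kg
  material Q: σ_y = 359.9 MPa, ρ = 3810 kg/m³, cost = 22.05 $/kg
  material S: σ_y = 403.0 MPa, ρ = 4520 kg/m³, cost = 20.00 $/kg
  material Y: M = 9.30 kN·m per $
  material S: M = 4.46 kN·m per $
  material Q: M = 4.28 kN·m per $
  material H: M = 2.87 kN·m per $
The maximum is for material Y.

material Y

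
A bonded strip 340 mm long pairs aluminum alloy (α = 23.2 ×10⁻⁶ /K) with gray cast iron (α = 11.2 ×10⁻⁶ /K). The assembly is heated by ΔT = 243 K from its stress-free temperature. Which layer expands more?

aluminum alloy

α(aluminum alloy) = 23.2×10⁻⁶/K vs α(gray cast iron) = 11.2×10⁻⁶/K.
Higher α expands more for the same ΔT: aluminum alloy.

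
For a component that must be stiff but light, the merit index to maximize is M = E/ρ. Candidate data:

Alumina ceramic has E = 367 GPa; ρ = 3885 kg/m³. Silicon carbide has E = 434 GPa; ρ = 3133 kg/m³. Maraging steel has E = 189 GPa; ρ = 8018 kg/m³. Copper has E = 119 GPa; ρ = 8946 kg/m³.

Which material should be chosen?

Computing M directly (units already consistent):
  silicon carbide: M = 139 MN·m/kg
  alumina ceramic: M = 94.5 MN·m/kg
  maraging steel: M = 23.6 MN·m/kg
  copper: M = 13.3 MN·m/kg
Highest index: silicon carbide.

silicon carbide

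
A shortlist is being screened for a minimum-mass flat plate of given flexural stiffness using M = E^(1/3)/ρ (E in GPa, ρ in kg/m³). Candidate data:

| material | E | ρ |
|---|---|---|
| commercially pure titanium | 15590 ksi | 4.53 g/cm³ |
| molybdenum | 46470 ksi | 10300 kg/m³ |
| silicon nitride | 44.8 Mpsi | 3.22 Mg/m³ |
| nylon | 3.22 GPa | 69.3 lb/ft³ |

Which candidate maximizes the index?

silicon nitride

After converting to SI:
  commercially pure titanium: E = 107.5 GPa, ρ = 4530 kg/m³
  molybdenum: E = 320.4 GPa, ρ = 10300 kg/m³
  silicon nitride: E = 308.9 GPa, ρ = 3220 kg/m³
  nylon: E = 3.220 GPa, ρ = 1110 kg/m³
  silicon nitride: M = 2.10×10⁻³
  nylon: M = 1.33×10⁻³
  commercially pure titanium: M = 1.05×10⁻³
  molybdenum: M = 0.664×10⁻³
The maximum is for silicon nitride.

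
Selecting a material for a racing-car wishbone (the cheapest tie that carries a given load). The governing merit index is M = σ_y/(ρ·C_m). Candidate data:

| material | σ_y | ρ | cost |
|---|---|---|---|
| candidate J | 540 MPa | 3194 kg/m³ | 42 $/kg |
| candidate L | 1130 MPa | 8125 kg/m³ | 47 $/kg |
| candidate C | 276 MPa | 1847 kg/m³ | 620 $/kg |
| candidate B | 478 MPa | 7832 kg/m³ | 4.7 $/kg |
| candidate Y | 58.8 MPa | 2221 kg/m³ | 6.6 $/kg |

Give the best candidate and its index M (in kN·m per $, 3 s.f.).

Computing M directly (units already consistent):
  candidate B: M = 13.0 kN·m per $
  candidate J: M = 4.03 kN·m per $
  candidate Y: M = 4.01 kN·m per $
  candidate L: M = 2.96 kN·m per $
  candidate C: M = 0.241 kN·m per $
Candidate B ranks first.

candidate B, M = 13.0 kN·m per $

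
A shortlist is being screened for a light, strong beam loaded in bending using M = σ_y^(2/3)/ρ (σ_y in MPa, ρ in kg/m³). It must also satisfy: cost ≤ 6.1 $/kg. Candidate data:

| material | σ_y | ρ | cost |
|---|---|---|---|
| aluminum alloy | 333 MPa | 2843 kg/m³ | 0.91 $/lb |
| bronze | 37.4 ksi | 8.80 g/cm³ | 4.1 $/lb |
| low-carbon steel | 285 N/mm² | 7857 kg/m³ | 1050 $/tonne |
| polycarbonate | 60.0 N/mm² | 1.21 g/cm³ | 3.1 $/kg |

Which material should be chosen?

Screen on constraints: cost ≤ 6.1 $/kg. Survivors: aluminum alloy, low-carbon steel, polycarbonate.
Putting every candidate on a common basis:
  aluminum alloy: σ_y = 333.0 MPa, ρ = 2843 kg/m³
  low-carbon steel: σ_y = 285.0 MPa, ρ = 7857 kg/m³
  polycarbonate: σ_y = 60.00 MPa, ρ = 1210 kg/m³
  aluminum alloy: M = 16.9×10⁻³
  polycarbonate: M = 12.7×10⁻³
  low-carbon steel: M = 5.51×10⁻³
Aluminum alloy has the largest M.

aluminum alloy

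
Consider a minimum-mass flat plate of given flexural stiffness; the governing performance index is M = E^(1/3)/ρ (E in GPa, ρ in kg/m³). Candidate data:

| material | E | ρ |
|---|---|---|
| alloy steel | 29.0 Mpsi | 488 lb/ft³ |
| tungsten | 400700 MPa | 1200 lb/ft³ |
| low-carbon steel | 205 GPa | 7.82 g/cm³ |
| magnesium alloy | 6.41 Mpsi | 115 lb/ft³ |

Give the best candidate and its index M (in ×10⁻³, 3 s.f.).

magnesium alloy, M = 1.92×10⁻³

Normalizing units and computing the index:
  alloy steel: E = 199.9 GPa, ρ = 7817 kg/m³
  tungsten: E = 400.7 GPa, ρ = 19220 kg/m³
  low-carbon steel: E = 205.0 GPa, ρ = 7820 kg/m³
  magnesium alloy: E = 44.20 GPa, ρ = 1842 kg/m³
  magnesium alloy: M = 1.92×10⁻³
  low-carbon steel: M = 0.754×10⁻³
  alloy steel: M = 0.748×10⁻³
  tungsten: M = 0.384×10⁻³
Highest index: magnesium alloy.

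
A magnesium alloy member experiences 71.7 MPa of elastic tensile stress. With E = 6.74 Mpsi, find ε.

1.54×10⁻³

E = 6.74 Mpsi = 46.47 GPa = 46470 MPa.
ε = σ/E = 71.7 / 46470 = 1.54×10⁻³.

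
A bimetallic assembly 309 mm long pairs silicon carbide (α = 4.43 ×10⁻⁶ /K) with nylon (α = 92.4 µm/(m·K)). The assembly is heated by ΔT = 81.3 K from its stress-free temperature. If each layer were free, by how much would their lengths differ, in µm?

2210 µm

Δα = |4.43 − 92.4|×10⁻⁶/K = 88.0×10⁻⁶/K.
ΔL_mismatch = Δα·L·ΔT = 88.0×10⁻⁶ × 309.0 mm × 81.3 K = 2210 µm.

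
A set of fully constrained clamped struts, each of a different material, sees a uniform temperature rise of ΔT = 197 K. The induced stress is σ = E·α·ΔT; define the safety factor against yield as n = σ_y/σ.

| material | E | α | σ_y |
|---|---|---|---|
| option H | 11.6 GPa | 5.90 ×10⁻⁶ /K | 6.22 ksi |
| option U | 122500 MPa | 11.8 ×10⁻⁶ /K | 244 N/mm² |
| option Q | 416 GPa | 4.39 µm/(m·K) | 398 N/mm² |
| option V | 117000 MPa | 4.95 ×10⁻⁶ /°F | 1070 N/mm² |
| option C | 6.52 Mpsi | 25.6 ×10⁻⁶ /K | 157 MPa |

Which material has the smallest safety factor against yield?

Per material, after unit conversion:
  option H: E = 11.60, α = 5.90, σ_y = 42.89 → σ = 13.5 MPa, n = 3.18
  option U: E = 122.5, α = 11.8, σ_y = 244.0 → σ = 285 MPa, n = 0.857
  option Q: E = 416.0, α = 4.39, σ_y = 398.0 → σ = 360 MPa, n = 1.11
  option V: E = 117.0, α = 8.91, σ_y = 1070 → σ = 205 MPa, n = 5.21
  option C: E = 44.95, α = 25.6, σ_y = 157.0 → σ = 227 MPa, n = 0.693
Smallest n: option C with n = 0.693.

option C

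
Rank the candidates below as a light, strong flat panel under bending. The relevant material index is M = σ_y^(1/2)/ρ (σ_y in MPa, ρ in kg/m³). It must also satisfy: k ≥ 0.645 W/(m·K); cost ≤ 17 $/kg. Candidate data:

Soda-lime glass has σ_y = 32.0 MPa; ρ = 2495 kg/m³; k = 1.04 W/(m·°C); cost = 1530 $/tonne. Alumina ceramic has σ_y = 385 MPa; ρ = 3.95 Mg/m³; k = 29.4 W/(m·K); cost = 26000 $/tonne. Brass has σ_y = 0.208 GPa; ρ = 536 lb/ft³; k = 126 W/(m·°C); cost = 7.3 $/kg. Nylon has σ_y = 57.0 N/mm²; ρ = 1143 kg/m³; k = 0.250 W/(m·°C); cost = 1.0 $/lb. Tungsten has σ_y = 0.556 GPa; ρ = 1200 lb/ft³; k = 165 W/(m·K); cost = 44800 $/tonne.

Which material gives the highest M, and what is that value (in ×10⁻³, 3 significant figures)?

soda-lime glass, M = 2.27×10⁻³

Screen on constraints: k ≥ 0.645 W/(m·K); cost ≤ 17 $/kg. Survivors: soda-lime glass, brass.
Convert each candidate to consistent units, then evaluate M:
  soda-lime glass: σ_y = 32.00 MPa, ρ = 2495 kg/m³
  brass: σ_y = 208.0 MPa, ρ = 8586 kg/m³
  soda-lime glass: M = 2.27×10⁻³
  brass: M = 1.68×10⁻³
Soda-lime glass has the largest M.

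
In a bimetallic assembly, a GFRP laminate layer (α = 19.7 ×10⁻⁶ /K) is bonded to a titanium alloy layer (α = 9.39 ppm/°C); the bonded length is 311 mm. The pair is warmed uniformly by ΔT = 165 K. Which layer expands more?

GFRP laminate

α(GFRP laminate) = 19.7×10⁻⁶/K vs α(titanium alloy) = 9.39×10⁻⁶/K.
Higher α expands more for the same ΔT: GFRP laminate.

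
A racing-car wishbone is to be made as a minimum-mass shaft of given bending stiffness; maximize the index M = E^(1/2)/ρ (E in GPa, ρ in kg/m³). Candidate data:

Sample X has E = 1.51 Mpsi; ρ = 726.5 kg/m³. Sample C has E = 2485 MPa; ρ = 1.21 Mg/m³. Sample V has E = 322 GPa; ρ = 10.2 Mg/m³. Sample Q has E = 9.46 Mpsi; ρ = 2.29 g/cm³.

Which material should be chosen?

sample X

After converting to SI:
  sample X: E = 10.41 GPa, ρ = 726.5 kg/m³
  sample C: E = 2.485 GPa, ρ = 1210 kg/m³
  sample V: E = 322.0 GPa, ρ = 10200 kg/m³
  sample Q: E = 65.22 GPa, ρ = 2290 kg/m³
  sample X: M = 4.44×10⁻³
  sample Q: M = 3.53×10⁻³
  sample V: M = 1.76×10⁻³
  sample C: M = 1.30×10⁻³
Sample X has the largest M.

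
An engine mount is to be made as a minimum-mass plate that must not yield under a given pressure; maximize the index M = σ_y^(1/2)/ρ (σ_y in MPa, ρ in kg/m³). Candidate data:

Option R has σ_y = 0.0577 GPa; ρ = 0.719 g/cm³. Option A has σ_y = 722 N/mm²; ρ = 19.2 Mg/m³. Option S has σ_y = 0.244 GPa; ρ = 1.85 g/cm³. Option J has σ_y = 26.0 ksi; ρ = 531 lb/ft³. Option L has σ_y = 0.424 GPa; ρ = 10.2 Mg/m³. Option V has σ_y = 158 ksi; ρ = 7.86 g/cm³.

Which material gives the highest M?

option R

Putting every candidate on a common basis:
  option R: σ_y = 57.70 MPa, ρ = 719.0 kg/m³
  option A: σ_y = 722.0 MPa, ρ = 19200 kg/m³
  option S: σ_y = 244.0 MPa, ρ = 1850 kg/m³
  option J: σ_y = 179.3 MPa, ρ = 8506 kg/m³
  option L: σ_y = 424.0 MPa, ρ = 10200 kg/m³
  option V: σ_y = 1089 MPa, ρ = 7860 kg/m³
  option R: M = 10.6×10⁻³
  option S: M = 8.44×10⁻³
  option V: M = 4.20×10⁻³
  option L: M = 2.02×10⁻³
  option J: M = 1.57×10⁻³
  option A: M = 1.40×10⁻³
Option R ranks first.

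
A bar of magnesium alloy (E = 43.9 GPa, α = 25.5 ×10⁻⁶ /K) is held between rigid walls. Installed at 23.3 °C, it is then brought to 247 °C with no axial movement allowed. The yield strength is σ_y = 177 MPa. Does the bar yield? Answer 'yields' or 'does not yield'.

yields

ΔT = 223.7 K. Constrained thermal stress σ = E·α·ΔT = 43.90×10³ MPa × 25.5×10⁻⁶ × 223.7 = 250 MPa (compressive).
Compare to σ_y = 177 MPa: σ ≥ σ_y, so it yields.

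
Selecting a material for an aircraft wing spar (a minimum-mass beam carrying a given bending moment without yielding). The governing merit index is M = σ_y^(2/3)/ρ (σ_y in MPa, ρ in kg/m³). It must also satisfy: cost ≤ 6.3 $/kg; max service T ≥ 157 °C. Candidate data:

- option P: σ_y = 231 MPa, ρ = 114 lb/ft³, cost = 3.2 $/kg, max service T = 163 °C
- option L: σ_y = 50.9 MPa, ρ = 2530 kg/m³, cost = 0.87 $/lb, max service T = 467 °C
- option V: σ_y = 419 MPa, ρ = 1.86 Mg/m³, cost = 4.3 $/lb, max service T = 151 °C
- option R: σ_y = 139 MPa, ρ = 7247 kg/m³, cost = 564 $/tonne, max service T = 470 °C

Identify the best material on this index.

Screen on constraints: cost ≤ 6.3 $/kg; max service T ≥ 157 °C. Survivors: option P, option L, option R.
Convert each candidate to consistent units, then evaluate M:
  option P: σ_y = 231.0 MPa, ρ = 1826 kg/m³
  option L: σ_y = 50.90 MPa, ρ = 2530 kg/m³
  option R: σ_y = 139.0 MPa, ρ = 7247 kg/m³
  option P: M = 20.6×10⁻³
  option L: M = 5.43×10⁻³
  option R: M = 3.70×10⁻³
Option P ranks first.

option P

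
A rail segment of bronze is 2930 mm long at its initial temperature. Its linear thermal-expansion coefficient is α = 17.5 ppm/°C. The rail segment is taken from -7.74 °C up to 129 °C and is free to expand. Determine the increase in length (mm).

7.01 mm

ΔT = 129 − (-7.74) = 136.7 K.
ΔL = α·L₀·ΔT = 17.5×10⁻⁶ × 2930 mm × 136.7 K = 7.01 mm.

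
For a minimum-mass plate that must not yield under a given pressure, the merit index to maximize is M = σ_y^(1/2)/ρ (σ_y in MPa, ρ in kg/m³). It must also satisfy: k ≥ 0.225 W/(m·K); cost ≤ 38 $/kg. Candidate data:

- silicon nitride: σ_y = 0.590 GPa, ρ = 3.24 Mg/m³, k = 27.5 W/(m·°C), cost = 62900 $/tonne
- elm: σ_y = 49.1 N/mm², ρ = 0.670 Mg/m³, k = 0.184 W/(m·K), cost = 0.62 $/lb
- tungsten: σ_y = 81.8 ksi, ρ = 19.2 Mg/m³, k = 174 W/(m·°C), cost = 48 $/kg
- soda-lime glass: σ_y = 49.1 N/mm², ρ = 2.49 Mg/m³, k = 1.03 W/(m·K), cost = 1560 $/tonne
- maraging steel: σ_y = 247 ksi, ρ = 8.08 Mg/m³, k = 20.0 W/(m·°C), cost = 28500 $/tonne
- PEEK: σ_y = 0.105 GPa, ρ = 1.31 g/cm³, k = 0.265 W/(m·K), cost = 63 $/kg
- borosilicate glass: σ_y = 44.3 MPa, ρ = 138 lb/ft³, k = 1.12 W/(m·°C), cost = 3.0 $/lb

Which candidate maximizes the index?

Screen on constraints: k ≥ 0.225 W/(m·K); cost ≤ 38 $/kg. Survivors: soda-lime glass, maraging steel, borosilicate glass.
After converting to SI:
  soda-lime glass: σ_y = 49.10 MPa, ρ = 2490 kg/m³
  maraging steel: σ_y = 1703 MPa, ρ = 8080 kg/m³
  borosilicate glass: σ_y = 44.30 MPa, ρ = 2211 kg/m³
  maraging steel: M = 5.11×10⁻³
  borosilicate glass: M = 3.01×10⁻³
  soda-lime glass: M = 2.81×10⁻³
The maximum is for maraging steel.

maraging steel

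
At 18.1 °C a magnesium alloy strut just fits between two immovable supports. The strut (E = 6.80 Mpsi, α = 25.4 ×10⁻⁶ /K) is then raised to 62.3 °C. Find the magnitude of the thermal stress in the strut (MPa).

52.6 MPa

E = 6.80 Mpsi = 46.88 GPa.
ΔT = 44.20 K. Constrained thermal stress σ = E·α·ΔT = 46.88×10³ MPa × 25.4×10⁻⁶ × 44.20 = 52.6 MPa (compressive).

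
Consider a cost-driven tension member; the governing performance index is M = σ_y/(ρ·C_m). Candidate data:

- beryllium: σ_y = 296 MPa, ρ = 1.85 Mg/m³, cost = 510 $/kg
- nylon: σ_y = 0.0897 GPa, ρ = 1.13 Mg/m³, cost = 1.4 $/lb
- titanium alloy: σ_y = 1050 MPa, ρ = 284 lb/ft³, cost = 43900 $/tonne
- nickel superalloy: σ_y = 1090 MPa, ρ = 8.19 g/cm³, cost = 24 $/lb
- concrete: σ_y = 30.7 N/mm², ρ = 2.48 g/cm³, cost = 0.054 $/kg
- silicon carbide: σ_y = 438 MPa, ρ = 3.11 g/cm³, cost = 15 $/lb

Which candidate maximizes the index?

Normalizing units and computing the index:
  beryllium: σ_y = 296.0 MPa, ρ = 1850 kg/m³, cost = 510.0 $/kg
  nylon: σ_y = 89.70 MPa, ρ = 1130 kg/m³, cost = 3.086 $/kg
  titanium alloy: σ_y = 1050 MPa, ρ = 4549 kg/m³, cost = 43.90 $/kg
  nickel superalloy: σ_y = 1090 MPa, ρ = 8190 kg/m³, cost = 52.91 $/kg
  concrete: σ_y = 30.70 MPa, ρ = 2480 kg/m³, cost = 0.05400 $/kg
  silicon carbide: σ_y = 438.0 MPa, ρ = 3110 kg/m³, cost = 33.07 $/kg
  concrete: M = 229 kN·m per $
  nylon: M = 25.7 kN·m per $
  titanium alloy: M = 5.26 kN·m per $
  silicon carbide: M = 4.26 kN·m per $
  nickel superalloy: M = 2.52 kN·m per $
  beryllium: M = 0.314 kN·m per $
The maximum is for concrete.

concrete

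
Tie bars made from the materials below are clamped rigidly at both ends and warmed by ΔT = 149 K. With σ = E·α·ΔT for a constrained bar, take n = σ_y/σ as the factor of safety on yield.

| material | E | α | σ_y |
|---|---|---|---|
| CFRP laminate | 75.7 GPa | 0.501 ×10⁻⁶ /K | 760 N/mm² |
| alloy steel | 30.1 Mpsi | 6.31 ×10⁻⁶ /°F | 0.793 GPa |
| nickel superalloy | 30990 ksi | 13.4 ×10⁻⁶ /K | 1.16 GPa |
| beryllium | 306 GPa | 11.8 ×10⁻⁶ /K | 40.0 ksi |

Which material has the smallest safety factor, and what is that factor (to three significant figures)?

beryllium, n = 0.513

In consistent units (E in GPa, α in ×10⁻⁶/K, σ_y in MPa):
  CFRP laminate: E = 75.70, α = 0.501, σ_y = 760.0 → σ = 5.65 MPa, n = 134
  alloy steel: E = 207.5, α = 11.4, σ_y = 793.0 → σ = 351 MPa, n = 2.26
  nickel superalloy: E = 213.7, α = 13.4, σ_y = 1160 → σ = 427 MPa, n = 2.72
  beryllium: E = 306.0, α = 11.8, σ_y = 275.8 → σ = 538 MPa, n = 0.513
The minimum is beryllium at n = 0.513.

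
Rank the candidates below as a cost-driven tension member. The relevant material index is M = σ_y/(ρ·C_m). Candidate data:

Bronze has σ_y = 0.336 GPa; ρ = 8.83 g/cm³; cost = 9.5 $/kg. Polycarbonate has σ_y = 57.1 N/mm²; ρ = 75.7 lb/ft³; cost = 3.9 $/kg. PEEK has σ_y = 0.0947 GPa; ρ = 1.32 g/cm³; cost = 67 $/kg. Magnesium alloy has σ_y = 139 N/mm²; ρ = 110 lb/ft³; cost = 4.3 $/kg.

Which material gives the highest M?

Putting every candidate on a common basis:
  bronze: σ_y = 336.0 MPa, ρ = 8830 kg/m³, cost = 9.500 $/kg
  polycarbonate: σ_y = 57.10 MPa, ρ = 1213 kg/m³, cost = 3.900 $/kg
  PEEK: σ_y = 94.70 MPa, ρ = 1320 kg/m³, cost = 67.00 $/kg
  magnesium alloy: σ_y = 139.0 MPa, ρ = 1762 kg/m³, cost = 4.300 $/kg
  magnesium alloy: M = 18.3 kN·m per $
  polycarbonate: M = 12.1 kN·m per $
  bronze: M = 4.01 kN·m per $
  PEEK: M = 1.07 kN·m per $
The maximum is for magnesium alloy.

magnesium alloy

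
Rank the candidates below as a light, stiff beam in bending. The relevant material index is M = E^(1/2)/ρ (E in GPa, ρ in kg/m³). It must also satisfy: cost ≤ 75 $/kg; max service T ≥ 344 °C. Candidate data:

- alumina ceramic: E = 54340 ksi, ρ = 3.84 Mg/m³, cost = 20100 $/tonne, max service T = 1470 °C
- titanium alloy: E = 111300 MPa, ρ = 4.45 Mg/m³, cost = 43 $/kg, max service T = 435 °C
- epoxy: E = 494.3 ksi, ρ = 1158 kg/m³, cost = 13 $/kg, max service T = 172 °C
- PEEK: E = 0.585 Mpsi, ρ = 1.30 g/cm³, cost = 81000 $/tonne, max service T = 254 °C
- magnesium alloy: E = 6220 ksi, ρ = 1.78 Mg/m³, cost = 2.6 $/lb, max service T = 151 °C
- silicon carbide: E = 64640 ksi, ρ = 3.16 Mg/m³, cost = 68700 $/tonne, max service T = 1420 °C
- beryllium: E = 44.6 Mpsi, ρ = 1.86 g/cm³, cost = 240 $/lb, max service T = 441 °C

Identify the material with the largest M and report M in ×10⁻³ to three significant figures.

Screen on constraints: cost ≤ 75 $/kg; max service T ≥ 344 °C. Survivors: alumina ceramic, titanium alloy, silicon carbide.
Convert each candidate to consistent units, then evaluate M:
  alumina ceramic: E = 374.7 GPa, ρ = 3840 kg/m³
  titanium alloy: E = 111.3 GPa, ρ = 4450 kg/m³
  silicon carbide: E = 445.7 GPa, ρ = 3160 kg/m³
  silicon carbide: M = 6.68×10⁻³
  alumina ceramic: M = 5.04×10⁻³
  titanium alloy: M = 2.37×10⁻³
Silicon carbide has the largest M.

silicon carbide, M = 6.68×10⁻³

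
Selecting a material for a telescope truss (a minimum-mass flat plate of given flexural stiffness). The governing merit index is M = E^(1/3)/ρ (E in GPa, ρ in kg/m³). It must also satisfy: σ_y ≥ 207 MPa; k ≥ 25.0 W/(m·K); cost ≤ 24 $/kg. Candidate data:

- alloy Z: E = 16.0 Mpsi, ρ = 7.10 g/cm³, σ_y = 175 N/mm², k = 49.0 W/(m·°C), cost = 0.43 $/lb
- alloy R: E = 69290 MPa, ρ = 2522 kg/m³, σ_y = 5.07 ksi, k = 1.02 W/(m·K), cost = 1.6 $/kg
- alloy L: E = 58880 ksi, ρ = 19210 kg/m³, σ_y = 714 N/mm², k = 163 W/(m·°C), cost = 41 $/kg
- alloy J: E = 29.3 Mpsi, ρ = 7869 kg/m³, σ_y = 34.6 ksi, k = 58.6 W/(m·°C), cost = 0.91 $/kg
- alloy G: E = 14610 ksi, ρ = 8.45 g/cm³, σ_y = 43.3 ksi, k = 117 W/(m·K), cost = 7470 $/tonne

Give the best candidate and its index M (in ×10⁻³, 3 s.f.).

alloy J, M = 0.746×10⁻³

Screen on constraints: σ_y ≥ 207 MPa; k ≥ 25.0 W/(m·K); cost ≤ 24 $/kg. Survivors: alloy J, alloy G.
Convert each candidate to consistent units, then evaluate M:
  alloy J: E = 202.0 GPa, ρ = 7869 kg/m³
  alloy G: E = 100.7 GPa, ρ = 8450 kg/m³
  alloy J: M = 0.746×10⁻³
  alloy G: M = 0.551×10⁻³
Alloy J has the largest M.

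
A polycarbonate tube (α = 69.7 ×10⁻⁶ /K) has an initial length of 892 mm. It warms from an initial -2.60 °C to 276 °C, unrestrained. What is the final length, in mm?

ΔT = 276 − (-2.60) = 278.6 K.
ΔL = α·L₀·ΔT = 69.7×10⁻⁶ × 892 mm × 278.6 K = 17.3 mm.
L = L₀ + ΔL = 892 + 17.3 = 909.32 mm.

909.32 mm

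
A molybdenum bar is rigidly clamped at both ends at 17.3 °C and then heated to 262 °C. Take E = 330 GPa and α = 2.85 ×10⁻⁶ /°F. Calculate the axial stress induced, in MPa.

α = 2.85×10⁻⁶/°F × 9/5 = 5.13×10⁻⁶/K.
ΔT = 244.7 K. Constrained thermal stress σ = E·α·ΔT = 330.0×10³ MPa × 5.13×10⁻⁶ × 244.7 = 414 MPa (compressive).

414 MPa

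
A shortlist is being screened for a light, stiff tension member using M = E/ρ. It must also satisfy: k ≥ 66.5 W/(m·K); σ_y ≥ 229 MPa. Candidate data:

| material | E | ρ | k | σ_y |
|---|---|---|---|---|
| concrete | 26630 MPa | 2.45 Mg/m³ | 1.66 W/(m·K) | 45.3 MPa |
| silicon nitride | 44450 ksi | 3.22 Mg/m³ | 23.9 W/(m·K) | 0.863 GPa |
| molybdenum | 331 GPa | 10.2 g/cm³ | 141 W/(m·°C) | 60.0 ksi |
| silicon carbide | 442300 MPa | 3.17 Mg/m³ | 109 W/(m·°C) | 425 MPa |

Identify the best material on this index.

Screen on constraints: k ≥ 66.5 W/(m·K); σ_y ≥ 229 MPa. Survivors: molybdenum, silicon carbide.
Convert each candidate to consistent units, then evaluate M:
  molybdenum: E = 331.0 GPa, ρ = 10200 kg/m³
  silicon carbide: E = 442.3 GPa, ρ = 3170 kg/m³
  silicon carbide: M = 140 MN·m/kg
  molybdenum: M = 32.5 MN·m/kg
The maximum is for silicon carbide.

silicon carbide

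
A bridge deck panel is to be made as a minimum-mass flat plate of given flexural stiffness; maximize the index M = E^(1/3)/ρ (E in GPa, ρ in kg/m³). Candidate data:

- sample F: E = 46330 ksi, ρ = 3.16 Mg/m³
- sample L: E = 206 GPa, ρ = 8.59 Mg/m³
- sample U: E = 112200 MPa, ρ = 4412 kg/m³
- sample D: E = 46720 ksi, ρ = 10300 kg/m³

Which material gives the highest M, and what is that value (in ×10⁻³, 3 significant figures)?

Putting every candidate on a common basis:
  sample F: E = 319.4 GPa, ρ = 3160 kg/m³
  sample L: E = 206.0 GPa, ρ = 8590 kg/m³
  sample U: E = 112.2 GPa, ρ = 4412 kg/m³
  sample D: E = 322.1 GPa, ρ = 10300 kg/m³
  sample F: M = 2.16×10⁻³
  sample U: M = 1.09×10⁻³
  sample L: M = 0.688×10⁻³
  sample D: M = 0.666×10⁻³
Sample F ranks first.

sample F, M = 2.16×10⁻³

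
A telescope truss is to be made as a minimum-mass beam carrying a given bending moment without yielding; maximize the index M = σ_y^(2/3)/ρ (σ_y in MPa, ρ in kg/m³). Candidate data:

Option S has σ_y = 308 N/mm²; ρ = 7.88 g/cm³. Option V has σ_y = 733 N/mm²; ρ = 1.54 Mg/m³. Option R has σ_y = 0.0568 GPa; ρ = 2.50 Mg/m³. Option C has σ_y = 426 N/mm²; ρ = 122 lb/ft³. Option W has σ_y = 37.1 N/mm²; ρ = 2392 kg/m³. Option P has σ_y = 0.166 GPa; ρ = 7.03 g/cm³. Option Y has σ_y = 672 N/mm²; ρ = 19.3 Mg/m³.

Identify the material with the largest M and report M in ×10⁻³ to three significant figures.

In SI units:
  option S: σ_y = 308.0 MPa, ρ = 7880 kg/m³
  option V: σ_y = 733.0 MPa, ρ = 1540 kg/m³
  option R: σ_y = 56.80 MPa, ρ = 2500 kg/m³
  option C: σ_y = 426.0 MPa, ρ = 1954 kg/m³
  option W: σ_y = 37.10 MPa, ρ = 2392 kg/m³
  option P: σ_y = 166.0 MPa, ρ = 7030 kg/m³
  option Y: σ_y = 672.0 MPa, ρ = 19300 kg/m³
  option V: M = 52.8×10⁻³
  option C: M = 29.0×10⁻³
  option R: M = 5.91×10⁻³
  option S: M = 5.79×10⁻³
  option W: M = 4.65×10⁻³
  option P: M = 4.30×10⁻³
  option Y: M = 3.98×10⁻³
Highest index: option V.

option V, M = 52.8×10⁻³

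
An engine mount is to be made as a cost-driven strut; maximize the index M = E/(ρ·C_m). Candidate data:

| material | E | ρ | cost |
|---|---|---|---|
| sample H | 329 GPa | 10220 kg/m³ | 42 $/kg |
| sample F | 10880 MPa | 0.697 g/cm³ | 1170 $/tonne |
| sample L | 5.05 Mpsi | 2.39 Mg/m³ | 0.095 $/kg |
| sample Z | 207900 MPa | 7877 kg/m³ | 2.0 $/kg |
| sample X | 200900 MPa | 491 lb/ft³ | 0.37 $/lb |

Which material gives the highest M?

In SI units:
  sample H: E = 329.0 GPa, ρ = 10220 kg/m³, cost = 42.00 $/kg
  sample F: E = 10.88 GPa, ρ = 697.0 kg/m³, cost = 1.170 $/kg
  sample L: E = 34.82 GPa, ρ = 2390 kg/m³, cost = 0.09500 $/kg
  sample Z: E = 207.9 GPa, ρ = 7877 kg/m³, cost = 2.000 $/kg
  sample X: E = 200.9 GPa, ρ = 7865 kg/m³, cost = 0.8157 $/kg
  sample L: M = 153 MN·m per $
  sample X: M = 31.3 MN·m per $
  sample F: M = 13.3 MN·m per $
  sample Z: M = 13.2 MN·m per $
  sample H: M = 0.766 MN·m per $
Sample L has the largest M.

sample L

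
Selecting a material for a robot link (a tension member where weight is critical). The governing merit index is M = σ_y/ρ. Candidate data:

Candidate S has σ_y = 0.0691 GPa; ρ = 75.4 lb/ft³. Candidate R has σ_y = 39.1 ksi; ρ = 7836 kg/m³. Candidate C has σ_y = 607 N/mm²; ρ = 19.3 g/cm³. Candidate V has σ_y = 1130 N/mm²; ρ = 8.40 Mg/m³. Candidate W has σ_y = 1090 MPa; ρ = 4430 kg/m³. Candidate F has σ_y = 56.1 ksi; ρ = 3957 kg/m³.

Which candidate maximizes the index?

Putting every candidate on a common basis:
  candidate S: σ_y = 69.10 MPa, ρ = 1208 kg/m³
  candidate R: σ_y = 269.6 MPa, ρ = 7836 kg/m³
  candidate C: σ_y = 607.0 MPa, ρ = 19300 kg/m³
  candidate V: σ_y = 1130 MPa, ρ = 8400 kg/m³
  candidate W: σ_y = 1090 MPa, ρ = 4430 kg/m³
  candidate F: σ_y = 386.8 MPa, ρ = 3957 kg/m³
  candidate W: M = 246 kN·m/kg
  candidate V: M = 135 kN·m/kg
  candidate F: M = 97.7 kN·m/kg
  candidate S: M = 57.2 kN·m/kg
  candidate R: M = 34.4 kN·m/kg
  candidate C: M = 31.5 kN·m/kg
The maximum is for candidate W.

candidate W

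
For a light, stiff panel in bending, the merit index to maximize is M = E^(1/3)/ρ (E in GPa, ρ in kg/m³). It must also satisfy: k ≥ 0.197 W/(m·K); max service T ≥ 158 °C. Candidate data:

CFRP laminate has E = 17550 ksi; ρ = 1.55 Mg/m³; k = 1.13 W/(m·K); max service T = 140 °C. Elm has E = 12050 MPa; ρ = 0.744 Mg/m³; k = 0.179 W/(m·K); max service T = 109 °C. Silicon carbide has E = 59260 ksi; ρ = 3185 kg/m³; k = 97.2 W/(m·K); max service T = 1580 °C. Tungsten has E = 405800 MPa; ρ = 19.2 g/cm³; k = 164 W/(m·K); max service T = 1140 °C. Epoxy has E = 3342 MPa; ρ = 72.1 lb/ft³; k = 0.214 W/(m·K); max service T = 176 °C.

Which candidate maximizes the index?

Screen on constraints: k ≥ 0.197 W/(m·K); max service T ≥ 158 °C. Survivors: silicon carbide, tungsten, epoxy.
After converting to SI:
  silicon carbide: E = 408.6 GPa, ρ = 3185 kg/m³
  tungsten: E = 405.8 GPa, ρ = 19200 kg/m³
  epoxy: E = 3.342 GPa, ρ = 1155 kg/m³
  silicon carbide: M = 2.33×10⁻³
  epoxy: M = 1.29×10⁻³
  tungsten: M = 0.386×10⁻³
Silicon carbide has the largest M.

silicon carbide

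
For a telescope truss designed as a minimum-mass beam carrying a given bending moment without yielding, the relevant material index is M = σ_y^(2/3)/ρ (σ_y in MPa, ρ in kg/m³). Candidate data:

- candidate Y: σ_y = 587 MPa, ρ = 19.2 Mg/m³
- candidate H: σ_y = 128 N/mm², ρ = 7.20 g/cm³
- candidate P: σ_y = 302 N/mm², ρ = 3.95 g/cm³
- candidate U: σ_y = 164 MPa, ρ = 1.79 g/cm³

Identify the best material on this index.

After converting to SI:
  candidate Y: σ_y = 587.0 MPa, ρ = 19200 kg/m³
  candidate H: σ_y = 128.0 MPa, ρ = 7200 kg/m³
  candidate P: σ_y = 302.0 MPa, ρ = 3950 kg/m³
  candidate U: σ_y = 164.0 MPa, ρ = 1790 kg/m³
  candidate U: M = 16.7×10⁻³
  candidate P: M = 11.4×10⁻³
  candidate Y: M = 3.65×10⁻³
  candidate H: M = 3.53×10⁻³
Candidate U ranks first.

candidate U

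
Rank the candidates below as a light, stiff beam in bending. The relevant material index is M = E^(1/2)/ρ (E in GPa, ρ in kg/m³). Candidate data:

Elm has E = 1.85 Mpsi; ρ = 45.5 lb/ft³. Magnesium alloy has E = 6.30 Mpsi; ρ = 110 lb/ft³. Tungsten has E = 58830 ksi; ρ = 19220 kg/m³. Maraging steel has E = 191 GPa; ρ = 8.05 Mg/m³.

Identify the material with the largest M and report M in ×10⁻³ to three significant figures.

elm, M = 4.90×10⁻³

Convert each candidate to consistent units, then evaluate M:
  elm: E = 12.76 GPa, ρ = 728.8 kg/m³
  magnesium alloy: E = 43.44 GPa, ρ = 1762 kg/m³
  tungsten: E = 405.6 GPa, ρ = 19220 kg/m³
  maraging steel: E = 191.0 GPa, ρ = 8050 kg/m³
  elm: M = 4.90×10⁻³
  magnesium alloy: M = 3.74×10⁻³
  maraging steel: M = 1.72×10⁻³
  tungsten: M = 1.05×10⁻³
Elm has the largest M.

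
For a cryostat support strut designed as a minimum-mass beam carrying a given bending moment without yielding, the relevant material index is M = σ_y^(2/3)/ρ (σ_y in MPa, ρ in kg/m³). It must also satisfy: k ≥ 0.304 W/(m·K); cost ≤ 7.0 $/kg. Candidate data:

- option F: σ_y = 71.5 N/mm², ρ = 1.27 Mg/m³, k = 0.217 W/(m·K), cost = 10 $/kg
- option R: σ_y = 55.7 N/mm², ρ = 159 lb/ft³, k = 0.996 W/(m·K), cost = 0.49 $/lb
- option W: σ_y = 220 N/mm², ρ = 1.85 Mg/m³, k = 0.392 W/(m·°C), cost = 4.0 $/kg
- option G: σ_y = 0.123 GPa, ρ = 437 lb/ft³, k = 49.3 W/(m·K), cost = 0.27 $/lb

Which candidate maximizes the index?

option W

Screen on constraints: k ≥ 0.304 W/(m·K); cost ≤ 7.0 $/kg. Survivors: option R, option W, option G.
Normalizing units and computing the index:
  option R: σ_y = 55.70 MPa, ρ = 2547 kg/m³
  option W: σ_y = 220.0 MPa, ρ = 1850 kg/m³
  option G: σ_y = 123.0 MPa, ρ = 7000 kg/m³
  option W: M = 19.7×10⁻³
  option R: M = 5.73×10⁻³
  option G: M = 3.53×10⁻³
Option W has the largest M.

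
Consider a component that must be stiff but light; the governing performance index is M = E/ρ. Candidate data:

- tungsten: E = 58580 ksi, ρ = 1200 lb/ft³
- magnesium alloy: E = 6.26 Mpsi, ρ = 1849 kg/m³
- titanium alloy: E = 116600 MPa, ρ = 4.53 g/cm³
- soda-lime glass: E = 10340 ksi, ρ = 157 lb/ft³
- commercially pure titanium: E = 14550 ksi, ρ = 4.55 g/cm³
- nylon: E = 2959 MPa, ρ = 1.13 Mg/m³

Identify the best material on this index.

soda-lime glass

After converting to SI:
  tungsten: E = 403.9 GPa, ρ = 19220 kg/m³
  magnesium alloy: E = 43.16 GPa, ρ = 1849 kg/m³
  titanium alloy: E = 116.6 GPa, ρ = 4530 kg/m³
  soda-lime glass: E = 71.29 GPa, ρ = 2515 kg/m³
  commercially pure titanium: E = 100.3 GPa, ρ = 4550 kg/m³
  nylon: E = 2.959 GPa, ρ = 1130 kg/m³
  soda-lime glass: M = 28.3 MN·m/kg
  titanium alloy: M = 25.7 MN·m/kg
  magnesium alloy: M = 23.3 MN·m/kg
  commercially pure titanium: M = 22.0 MN·m/kg
  tungsten: M = 21.0 MN·m/kg
  nylon: M = 2.62 MN·m/kg
Soda-lime glass ranks first.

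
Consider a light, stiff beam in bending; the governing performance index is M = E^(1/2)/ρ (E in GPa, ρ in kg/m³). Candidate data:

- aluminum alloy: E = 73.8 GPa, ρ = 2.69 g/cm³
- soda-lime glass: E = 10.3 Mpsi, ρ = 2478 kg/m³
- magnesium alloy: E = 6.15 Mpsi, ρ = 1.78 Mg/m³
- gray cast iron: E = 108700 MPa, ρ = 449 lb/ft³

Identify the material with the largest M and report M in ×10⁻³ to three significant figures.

After converting to SI:
  aluminum alloy: E = 73.80 GPa, ρ = 2690 kg/m³
  soda-lime glass: E = 71.02 GPa, ρ = 2478 kg/m³
  magnesium alloy: E = 42.40 GPa, ρ = 1780 kg/m³
  gray cast iron: E = 108.7 GPa, ρ = 7192 kg/m³
  magnesium alloy: M = 3.66×10⁻³
  soda-lime glass: M = 3.40×10⁻³
  aluminum alloy: M = 3.19×10⁻³
  gray cast iron: M = 1.45×10⁻³
Magnesium alloy ranks first.

magnesium alloy, M = 3.66×10⁻³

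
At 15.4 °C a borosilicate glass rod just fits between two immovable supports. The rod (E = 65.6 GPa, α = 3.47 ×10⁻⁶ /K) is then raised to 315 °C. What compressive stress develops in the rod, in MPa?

ΔT = 299.6 K. Constrained thermal stress σ = E·α·ΔT = 65.60×10³ MPa × 3.47×10⁻⁶ × 299.6 = 68.2 MPa (compressive).

68.2 MPa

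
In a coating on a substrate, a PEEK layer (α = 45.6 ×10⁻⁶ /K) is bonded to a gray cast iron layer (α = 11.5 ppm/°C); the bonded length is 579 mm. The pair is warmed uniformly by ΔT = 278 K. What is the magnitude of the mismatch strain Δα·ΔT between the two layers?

Δα = |45.6 − 11.5|×10⁻⁶/K = 34.1×10⁻⁶/K.
Mismatch strain = Δα·ΔT = 34.1×10⁻⁶ × 278.0 = 9.48×10⁻³.

9.48×10⁻³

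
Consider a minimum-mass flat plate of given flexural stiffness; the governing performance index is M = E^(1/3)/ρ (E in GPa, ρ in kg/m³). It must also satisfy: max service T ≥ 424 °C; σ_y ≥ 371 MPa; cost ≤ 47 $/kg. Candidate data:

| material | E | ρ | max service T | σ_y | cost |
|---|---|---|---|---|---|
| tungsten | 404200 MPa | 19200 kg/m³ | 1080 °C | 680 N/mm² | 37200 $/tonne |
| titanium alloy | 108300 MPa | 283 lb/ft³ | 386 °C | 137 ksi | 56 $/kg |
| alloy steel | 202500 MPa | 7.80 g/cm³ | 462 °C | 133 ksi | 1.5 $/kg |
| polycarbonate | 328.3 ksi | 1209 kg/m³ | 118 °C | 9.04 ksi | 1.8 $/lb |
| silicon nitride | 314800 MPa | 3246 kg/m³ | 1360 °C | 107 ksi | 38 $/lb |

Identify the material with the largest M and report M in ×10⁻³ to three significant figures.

alloy steel, M = 0.753×10⁻³

Screen on constraints: max service T ≥ 424 °C; σ_y ≥ 371 MPa; cost ≤ 47 $/kg. Survivors: tungsten, alloy steel.
In SI units:
  tungsten: E = 404.2 GPa, ρ = 19200 kg/m³
  alloy steel: E = 202.5 GPa, ρ = 7800 kg/m³
  alloy steel: M = 0.753×10⁻³
  tungsten: M = 0.385×10⁻³
Highest index: alloy steel.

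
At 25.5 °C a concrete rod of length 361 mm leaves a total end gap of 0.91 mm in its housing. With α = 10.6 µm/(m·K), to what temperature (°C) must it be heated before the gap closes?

263 °C

α·L₀·ΔT = 0.91 mm ⇒ ΔT = 0.91 / (10.6×10⁻⁶ × 361.0) = 237.8 K.
T = 25.5 + 237.8 = 263.3 °C.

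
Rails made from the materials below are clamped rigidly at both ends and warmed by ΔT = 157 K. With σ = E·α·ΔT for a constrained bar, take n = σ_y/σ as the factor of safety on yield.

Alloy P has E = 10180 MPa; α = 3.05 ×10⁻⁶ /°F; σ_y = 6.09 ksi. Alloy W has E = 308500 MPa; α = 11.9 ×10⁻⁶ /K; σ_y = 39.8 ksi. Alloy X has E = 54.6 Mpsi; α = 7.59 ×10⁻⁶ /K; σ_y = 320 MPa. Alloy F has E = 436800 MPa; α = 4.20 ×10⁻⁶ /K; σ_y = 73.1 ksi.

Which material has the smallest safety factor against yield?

alloy W

Per material, after unit conversion:
  alloy P: E = 10.18, α = 5.49, σ_y = 41.99 → σ = 8.77 MPa, n = 4.79
  alloy W: E = 308.5, α = 11.9, σ_y = 274.4 → σ = 576 MPa, n = 0.476
  alloy X: E = 376.5, α = 7.59, σ_y = 320.0 → σ = 449 MPa, n = 0.713
  alloy F: E = 436.8, α = 4.20, σ_y = 504.0 → σ = 288 MPa, n = 1.75
The minimum is alloy W at n = 0.476.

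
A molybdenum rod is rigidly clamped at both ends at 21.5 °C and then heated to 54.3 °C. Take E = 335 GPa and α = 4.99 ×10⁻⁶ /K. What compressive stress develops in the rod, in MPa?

54.8 MPa

ΔT = 32.80 K. Constrained thermal stress σ = E·α·ΔT = 335.0×10³ MPa × 4.99×10⁻⁶ × 32.80 = 54.8 MPa (compressive).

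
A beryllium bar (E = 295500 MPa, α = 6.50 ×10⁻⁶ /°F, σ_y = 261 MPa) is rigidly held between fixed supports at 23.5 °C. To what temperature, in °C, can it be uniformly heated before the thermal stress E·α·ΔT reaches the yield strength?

E = 295500 MPa = 295.5 GPa.
α = 6.50×10⁻⁶/°F × 9/5 = 11.7×10⁻⁶/K.
E·α·ΔT = 261.0 MPa ⇒ ΔT = 261.0 / (295.5×10³ × 11.7×10⁻⁶) = 75.49 K.
T = 23.5 + 75.49 = 98.99 °C.

99.0 °C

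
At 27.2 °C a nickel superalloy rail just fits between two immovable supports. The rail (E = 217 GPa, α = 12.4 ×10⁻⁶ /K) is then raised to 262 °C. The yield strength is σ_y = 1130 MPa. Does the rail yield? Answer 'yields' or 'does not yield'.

does not yield

ΔT = 234.8 K. Constrained thermal stress σ = E·α·ΔT = 217.0×10³ MPa × 12.4×10⁻⁶ × 234.8 = 632 MPa (compressive).
Compare to σ_y = 1130 MPa: σ < σ_y, so it does not yield.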